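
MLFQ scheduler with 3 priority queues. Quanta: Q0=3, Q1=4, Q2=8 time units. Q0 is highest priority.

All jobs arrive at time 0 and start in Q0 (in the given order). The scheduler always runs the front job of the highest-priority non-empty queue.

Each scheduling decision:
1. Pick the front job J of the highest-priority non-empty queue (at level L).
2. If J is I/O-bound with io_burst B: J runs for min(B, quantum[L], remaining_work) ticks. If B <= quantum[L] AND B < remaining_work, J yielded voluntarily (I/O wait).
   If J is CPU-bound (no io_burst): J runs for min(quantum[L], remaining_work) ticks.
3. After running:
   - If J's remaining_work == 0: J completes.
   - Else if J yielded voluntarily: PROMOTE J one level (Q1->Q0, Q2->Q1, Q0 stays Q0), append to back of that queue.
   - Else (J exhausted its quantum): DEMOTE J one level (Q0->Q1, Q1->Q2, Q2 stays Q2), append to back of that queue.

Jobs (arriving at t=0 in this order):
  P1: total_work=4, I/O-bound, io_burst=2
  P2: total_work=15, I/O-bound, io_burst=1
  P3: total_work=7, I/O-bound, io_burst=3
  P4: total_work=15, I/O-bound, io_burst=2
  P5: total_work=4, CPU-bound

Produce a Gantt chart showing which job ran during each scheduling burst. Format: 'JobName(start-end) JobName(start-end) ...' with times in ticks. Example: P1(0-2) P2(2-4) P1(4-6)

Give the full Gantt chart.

t=0-2: P1@Q0 runs 2, rem=2, I/O yield, promote→Q0. Q0=[P2,P3,P4,P5,P1] Q1=[] Q2=[]
t=2-3: P2@Q0 runs 1, rem=14, I/O yield, promote→Q0. Q0=[P3,P4,P5,P1,P2] Q1=[] Q2=[]
t=3-6: P3@Q0 runs 3, rem=4, I/O yield, promote→Q0. Q0=[P4,P5,P1,P2,P3] Q1=[] Q2=[]
t=6-8: P4@Q0 runs 2, rem=13, I/O yield, promote→Q0. Q0=[P5,P1,P2,P3,P4] Q1=[] Q2=[]
t=8-11: P5@Q0 runs 3, rem=1, quantum used, demote→Q1. Q0=[P1,P2,P3,P4] Q1=[P5] Q2=[]
t=11-13: P1@Q0 runs 2, rem=0, completes. Q0=[P2,P3,P4] Q1=[P5] Q2=[]
t=13-14: P2@Q0 runs 1, rem=13, I/O yield, promote→Q0. Q0=[P3,P4,P2] Q1=[P5] Q2=[]
t=14-17: P3@Q0 runs 3, rem=1, I/O yield, promote→Q0. Q0=[P4,P2,P3] Q1=[P5] Q2=[]
t=17-19: P4@Q0 runs 2, rem=11, I/O yield, promote→Q0. Q0=[P2,P3,P4] Q1=[P5] Q2=[]
t=19-20: P2@Q0 runs 1, rem=12, I/O yield, promote→Q0. Q0=[P3,P4,P2] Q1=[P5] Q2=[]
t=20-21: P3@Q0 runs 1, rem=0, completes. Q0=[P4,P2] Q1=[P5] Q2=[]
t=21-23: P4@Q0 runs 2, rem=9, I/O yield, promote→Q0. Q0=[P2,P4] Q1=[P5] Q2=[]
t=23-24: P2@Q0 runs 1, rem=11, I/O yield, promote→Q0. Q0=[P4,P2] Q1=[P5] Q2=[]
t=24-26: P4@Q0 runs 2, rem=7, I/O yield, promote→Q0. Q0=[P2,P4] Q1=[P5] Q2=[]
t=26-27: P2@Q0 runs 1, rem=10, I/O yield, promote→Q0. Q0=[P4,P2] Q1=[P5] Q2=[]
t=27-29: P4@Q0 runs 2, rem=5, I/O yield, promote→Q0. Q0=[P2,P4] Q1=[P5] Q2=[]
t=29-30: P2@Q0 runs 1, rem=9, I/O yield, promote→Q0. Q0=[P4,P2] Q1=[P5] Q2=[]
t=30-32: P4@Q0 runs 2, rem=3, I/O yield, promote→Q0. Q0=[P2,P4] Q1=[P5] Q2=[]
t=32-33: P2@Q0 runs 1, rem=8, I/O yield, promote→Q0. Q0=[P4,P2] Q1=[P5] Q2=[]
t=33-35: P4@Q0 runs 2, rem=1, I/O yield, promote→Q0. Q0=[P2,P4] Q1=[P5] Q2=[]
t=35-36: P2@Q0 runs 1, rem=7, I/O yield, promote→Q0. Q0=[P4,P2] Q1=[P5] Q2=[]
t=36-37: P4@Q0 runs 1, rem=0, completes. Q0=[P2] Q1=[P5] Q2=[]
t=37-38: P2@Q0 runs 1, rem=6, I/O yield, promote→Q0. Q0=[P2] Q1=[P5] Q2=[]
t=38-39: P2@Q0 runs 1, rem=5, I/O yield, promote→Q0. Q0=[P2] Q1=[P5] Q2=[]
t=39-40: P2@Q0 runs 1, rem=4, I/O yield, promote→Q0. Q0=[P2] Q1=[P5] Q2=[]
t=40-41: P2@Q0 runs 1, rem=3, I/O yield, promote→Q0. Q0=[P2] Q1=[P5] Q2=[]
t=41-42: P2@Q0 runs 1, rem=2, I/O yield, promote→Q0. Q0=[P2] Q1=[P5] Q2=[]
t=42-43: P2@Q0 runs 1, rem=1, I/O yield, promote→Q0. Q0=[P2] Q1=[P5] Q2=[]
t=43-44: P2@Q0 runs 1, rem=0, completes. Q0=[] Q1=[P5] Q2=[]
t=44-45: P5@Q1 runs 1, rem=0, completes. Q0=[] Q1=[] Q2=[]

Answer: P1(0-2) P2(2-3) P3(3-6) P4(6-8) P5(8-11) P1(11-13) P2(13-14) P3(14-17) P4(17-19) P2(19-20) P3(20-21) P4(21-23) P2(23-24) P4(24-26) P2(26-27) P4(27-29) P2(29-30) P4(30-32) P2(32-33) P4(33-35) P2(35-36) P4(36-37) P2(37-38) P2(38-39) P2(39-40) P2(40-41) P2(41-42) P2(42-43) P2(43-44) P5(44-45)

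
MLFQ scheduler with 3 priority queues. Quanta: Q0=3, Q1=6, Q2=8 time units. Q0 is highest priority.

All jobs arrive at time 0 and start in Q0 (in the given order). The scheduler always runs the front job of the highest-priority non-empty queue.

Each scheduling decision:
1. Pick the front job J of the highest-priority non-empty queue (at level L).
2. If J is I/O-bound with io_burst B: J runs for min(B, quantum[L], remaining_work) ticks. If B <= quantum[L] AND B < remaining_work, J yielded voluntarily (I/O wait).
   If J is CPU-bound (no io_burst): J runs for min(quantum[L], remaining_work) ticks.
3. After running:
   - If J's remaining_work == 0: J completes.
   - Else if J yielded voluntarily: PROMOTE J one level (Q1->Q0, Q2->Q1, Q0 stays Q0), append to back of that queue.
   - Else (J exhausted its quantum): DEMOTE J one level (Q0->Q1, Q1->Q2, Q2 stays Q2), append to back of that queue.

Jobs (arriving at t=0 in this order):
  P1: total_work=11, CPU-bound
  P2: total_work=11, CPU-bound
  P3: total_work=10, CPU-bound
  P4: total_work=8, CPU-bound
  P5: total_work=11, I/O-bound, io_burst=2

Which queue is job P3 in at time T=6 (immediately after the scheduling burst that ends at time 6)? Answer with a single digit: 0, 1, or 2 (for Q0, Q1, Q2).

t=0-3: P1@Q0 runs 3, rem=8, quantum used, demote→Q1. Q0=[P2,P3,P4,P5] Q1=[P1] Q2=[]
t=3-6: P2@Q0 runs 3, rem=8, quantum used, demote→Q1. Q0=[P3,P4,P5] Q1=[P1,P2] Q2=[]
t=6-9: P3@Q0 runs 3, rem=7, quantum used, demote→Q1. Q0=[P4,P5] Q1=[P1,P2,P3] Q2=[]
t=9-12: P4@Q0 runs 3, rem=5, quantum used, demote→Q1. Q0=[P5] Q1=[P1,P2,P3,P4] Q2=[]
t=12-14: P5@Q0 runs 2, rem=9, I/O yield, promote→Q0. Q0=[P5] Q1=[P1,P2,P3,P4] Q2=[]
t=14-16: P5@Q0 runs 2, rem=7, I/O yield, promote→Q0. Q0=[P5] Q1=[P1,P2,P3,P4] Q2=[]
t=16-18: P5@Q0 runs 2, rem=5, I/O yield, promote→Q0. Q0=[P5] Q1=[P1,P2,P3,P4] Q2=[]
t=18-20: P5@Q0 runs 2, rem=3, I/O yield, promote→Q0. Q0=[P5] Q1=[P1,P2,P3,P4] Q2=[]
t=20-22: P5@Q0 runs 2, rem=1, I/O yield, promote→Q0. Q0=[P5] Q1=[P1,P2,P3,P4] Q2=[]
t=22-23: P5@Q0 runs 1, rem=0, completes. Q0=[] Q1=[P1,P2,P3,P4] Q2=[]
t=23-29: P1@Q1 runs 6, rem=2, quantum used, demote→Q2. Q0=[] Q1=[P2,P3,P4] Q2=[P1]
t=29-35: P2@Q1 runs 6, rem=2, quantum used, demote→Q2. Q0=[] Q1=[P3,P4] Q2=[P1,P2]
t=35-41: P3@Q1 runs 6, rem=1, quantum used, demote→Q2. Q0=[] Q1=[P4] Q2=[P1,P2,P3]
t=41-46: P4@Q1 runs 5, rem=0, completes. Q0=[] Q1=[] Q2=[P1,P2,P3]
t=46-48: P1@Q2 runs 2, rem=0, completes. Q0=[] Q1=[] Q2=[P2,P3]
t=48-50: P2@Q2 runs 2, rem=0, completes. Q0=[] Q1=[] Q2=[P3]
t=50-51: P3@Q2 runs 1, rem=0, completes. Q0=[] Q1=[] Q2=[]

Answer: 0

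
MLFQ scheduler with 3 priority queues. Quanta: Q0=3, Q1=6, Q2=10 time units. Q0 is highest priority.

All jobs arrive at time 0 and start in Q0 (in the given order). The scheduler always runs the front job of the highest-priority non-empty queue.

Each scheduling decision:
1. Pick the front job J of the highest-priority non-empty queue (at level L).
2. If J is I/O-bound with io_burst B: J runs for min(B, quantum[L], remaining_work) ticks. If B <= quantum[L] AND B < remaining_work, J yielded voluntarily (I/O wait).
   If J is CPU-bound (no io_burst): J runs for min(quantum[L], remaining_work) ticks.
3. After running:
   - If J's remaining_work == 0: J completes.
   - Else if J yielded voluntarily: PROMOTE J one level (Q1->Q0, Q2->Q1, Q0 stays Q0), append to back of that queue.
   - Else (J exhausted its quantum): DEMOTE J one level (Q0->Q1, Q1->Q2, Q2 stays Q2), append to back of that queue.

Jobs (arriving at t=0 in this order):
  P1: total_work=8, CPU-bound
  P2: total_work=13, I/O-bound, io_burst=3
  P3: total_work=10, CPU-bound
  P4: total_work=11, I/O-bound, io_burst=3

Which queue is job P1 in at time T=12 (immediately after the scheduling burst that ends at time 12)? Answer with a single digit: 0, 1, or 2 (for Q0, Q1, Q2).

Answer: 1

Derivation:
t=0-3: P1@Q0 runs 3, rem=5, quantum used, demote→Q1. Q0=[P2,P3,P4] Q1=[P1] Q2=[]
t=3-6: P2@Q0 runs 3, rem=10, I/O yield, promote→Q0. Q0=[P3,P4,P2] Q1=[P1] Q2=[]
t=6-9: P3@Q0 runs 3, rem=7, quantum used, demote→Q1. Q0=[P4,P2] Q1=[P1,P3] Q2=[]
t=9-12: P4@Q0 runs 3, rem=8, I/O yield, promote→Q0. Q0=[P2,P4] Q1=[P1,P3] Q2=[]
t=12-15: P2@Q0 runs 3, rem=7, I/O yield, promote→Q0. Q0=[P4,P2] Q1=[P1,P3] Q2=[]
t=15-18: P4@Q0 runs 3, rem=5, I/O yield, promote→Q0. Q0=[P2,P4] Q1=[P1,P3] Q2=[]
t=18-21: P2@Q0 runs 3, rem=4, I/O yield, promote→Q0. Q0=[P4,P2] Q1=[P1,P3] Q2=[]
t=21-24: P4@Q0 runs 3, rem=2, I/O yield, promote→Q0. Q0=[P2,P4] Q1=[P1,P3] Q2=[]
t=24-27: P2@Q0 runs 3, rem=1, I/O yield, promote→Q0. Q0=[P4,P2] Q1=[P1,P3] Q2=[]
t=27-29: P4@Q0 runs 2, rem=0, completes. Q0=[P2] Q1=[P1,P3] Q2=[]
t=29-30: P2@Q0 runs 1, rem=0, completes. Q0=[] Q1=[P1,P3] Q2=[]
t=30-35: P1@Q1 runs 5, rem=0, completes. Q0=[] Q1=[P3] Q2=[]
t=35-41: P3@Q1 runs 6, rem=1, quantum used, demote→Q2. Q0=[] Q1=[] Q2=[P3]
t=41-42: P3@Q2 runs 1, rem=0, completes. Q0=[] Q1=[] Q2=[]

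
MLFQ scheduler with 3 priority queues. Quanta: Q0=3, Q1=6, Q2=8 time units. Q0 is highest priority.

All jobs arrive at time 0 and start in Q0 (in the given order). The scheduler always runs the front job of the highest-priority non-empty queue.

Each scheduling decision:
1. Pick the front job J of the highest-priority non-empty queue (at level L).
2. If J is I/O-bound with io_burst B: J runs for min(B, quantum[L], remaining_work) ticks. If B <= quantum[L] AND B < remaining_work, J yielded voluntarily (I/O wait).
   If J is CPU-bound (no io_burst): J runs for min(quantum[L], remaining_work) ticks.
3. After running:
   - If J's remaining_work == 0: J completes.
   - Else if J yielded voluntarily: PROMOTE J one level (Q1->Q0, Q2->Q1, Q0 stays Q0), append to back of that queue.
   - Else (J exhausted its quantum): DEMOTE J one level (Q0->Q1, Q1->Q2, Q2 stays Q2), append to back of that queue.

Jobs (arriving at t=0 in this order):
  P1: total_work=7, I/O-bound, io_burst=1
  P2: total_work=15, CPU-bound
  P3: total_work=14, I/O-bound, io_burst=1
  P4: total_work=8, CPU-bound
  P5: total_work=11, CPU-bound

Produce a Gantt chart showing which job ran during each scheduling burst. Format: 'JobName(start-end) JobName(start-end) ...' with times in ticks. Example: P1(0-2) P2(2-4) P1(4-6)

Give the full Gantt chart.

Answer: P1(0-1) P2(1-4) P3(4-5) P4(5-8) P5(8-11) P1(11-12) P3(12-13) P1(13-14) P3(14-15) P1(15-16) P3(16-17) P1(17-18) P3(18-19) P1(19-20) P3(20-21) P1(21-22) P3(22-23) P3(23-24) P3(24-25) P3(25-26) P3(26-27) P3(27-28) P3(28-29) P3(29-30) P2(30-36) P4(36-41) P5(41-47) P2(47-53) P5(53-55)

Derivation:
t=0-1: P1@Q0 runs 1, rem=6, I/O yield, promote→Q0. Q0=[P2,P3,P4,P5,P1] Q1=[] Q2=[]
t=1-4: P2@Q0 runs 3, rem=12, quantum used, demote→Q1. Q0=[P3,P4,P5,P1] Q1=[P2] Q2=[]
t=4-5: P3@Q0 runs 1, rem=13, I/O yield, promote→Q0. Q0=[P4,P5,P1,P3] Q1=[P2] Q2=[]
t=5-8: P4@Q0 runs 3, rem=5, quantum used, demote→Q1. Q0=[P5,P1,P3] Q1=[P2,P4] Q2=[]
t=8-11: P5@Q0 runs 3, rem=8, quantum used, demote→Q1. Q0=[P1,P3] Q1=[P2,P4,P5] Q2=[]
t=11-12: P1@Q0 runs 1, rem=5, I/O yield, promote→Q0. Q0=[P3,P1] Q1=[P2,P4,P5] Q2=[]
t=12-13: P3@Q0 runs 1, rem=12, I/O yield, promote→Q0. Q0=[P1,P3] Q1=[P2,P4,P5] Q2=[]
t=13-14: P1@Q0 runs 1, rem=4, I/O yield, promote→Q0. Q0=[P3,P1] Q1=[P2,P4,P5] Q2=[]
t=14-15: P3@Q0 runs 1, rem=11, I/O yield, promote→Q0. Q0=[P1,P3] Q1=[P2,P4,P5] Q2=[]
t=15-16: P1@Q0 runs 1, rem=3, I/O yield, promote→Q0. Q0=[P3,P1] Q1=[P2,P4,P5] Q2=[]
t=16-17: P3@Q0 runs 1, rem=10, I/O yield, promote→Q0. Q0=[P1,P3] Q1=[P2,P4,P5] Q2=[]
t=17-18: P1@Q0 runs 1, rem=2, I/O yield, promote→Q0. Q0=[P3,P1] Q1=[P2,P4,P5] Q2=[]
t=18-19: P3@Q0 runs 1, rem=9, I/O yield, promote→Q0. Q0=[P1,P3] Q1=[P2,P4,P5] Q2=[]
t=19-20: P1@Q0 runs 1, rem=1, I/O yield, promote→Q0. Q0=[P3,P1] Q1=[P2,P4,P5] Q2=[]
t=20-21: P3@Q0 runs 1, rem=8, I/O yield, promote→Q0. Q0=[P1,P3] Q1=[P2,P4,P5] Q2=[]
t=21-22: P1@Q0 runs 1, rem=0, completes. Q0=[P3] Q1=[P2,P4,P5] Q2=[]
t=22-23: P3@Q0 runs 1, rem=7, I/O yield, promote→Q0. Q0=[P3] Q1=[P2,P4,P5] Q2=[]
t=23-24: P3@Q0 runs 1, rem=6, I/O yield, promote→Q0. Q0=[P3] Q1=[P2,P4,P5] Q2=[]
t=24-25: P3@Q0 runs 1, rem=5, I/O yield, promote→Q0. Q0=[P3] Q1=[P2,P4,P5] Q2=[]
t=25-26: P3@Q0 runs 1, rem=4, I/O yield, promote→Q0. Q0=[P3] Q1=[P2,P4,P5] Q2=[]
t=26-27: P3@Q0 runs 1, rem=3, I/O yield, promote→Q0. Q0=[P3] Q1=[P2,P4,P5] Q2=[]
t=27-28: P3@Q0 runs 1, rem=2, I/O yield, promote→Q0. Q0=[P3] Q1=[P2,P4,P5] Q2=[]
t=28-29: P3@Q0 runs 1, rem=1, I/O yield, promote→Q0. Q0=[P3] Q1=[P2,P4,P5] Q2=[]
t=29-30: P3@Q0 runs 1, rem=0, completes. Q0=[] Q1=[P2,P4,P5] Q2=[]
t=30-36: P2@Q1 runs 6, rem=6, quantum used, demote→Q2. Q0=[] Q1=[P4,P5] Q2=[P2]
t=36-41: P4@Q1 runs 5, rem=0, completes. Q0=[] Q1=[P5] Q2=[P2]
t=41-47: P5@Q1 runs 6, rem=2, quantum used, demote→Q2. Q0=[] Q1=[] Q2=[P2,P5]
t=47-53: P2@Q2 runs 6, rem=0, completes. Q0=[] Q1=[] Q2=[P5]
t=53-55: P5@Q2 runs 2, rem=0, completes. Q0=[] Q1=[] Q2=[]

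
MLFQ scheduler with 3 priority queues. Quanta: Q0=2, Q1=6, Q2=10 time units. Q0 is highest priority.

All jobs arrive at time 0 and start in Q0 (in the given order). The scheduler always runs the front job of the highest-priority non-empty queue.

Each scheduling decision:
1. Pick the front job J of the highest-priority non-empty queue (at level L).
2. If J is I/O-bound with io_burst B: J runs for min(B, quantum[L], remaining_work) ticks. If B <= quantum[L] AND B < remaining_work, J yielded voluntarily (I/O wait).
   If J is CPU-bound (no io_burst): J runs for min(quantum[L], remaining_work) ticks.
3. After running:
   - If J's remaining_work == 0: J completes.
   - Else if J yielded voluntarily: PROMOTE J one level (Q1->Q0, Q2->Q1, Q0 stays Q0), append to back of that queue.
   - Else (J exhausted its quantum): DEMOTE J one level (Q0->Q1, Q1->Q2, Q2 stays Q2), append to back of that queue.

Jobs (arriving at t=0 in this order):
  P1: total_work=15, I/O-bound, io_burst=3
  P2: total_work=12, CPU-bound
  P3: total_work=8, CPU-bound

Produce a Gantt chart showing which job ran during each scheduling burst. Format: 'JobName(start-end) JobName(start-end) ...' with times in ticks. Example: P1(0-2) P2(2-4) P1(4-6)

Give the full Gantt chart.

Answer: P1(0-2) P2(2-4) P3(4-6) P1(6-9) P1(9-11) P2(11-17) P3(17-23) P1(23-26) P1(26-28) P1(28-31) P2(31-35)

Derivation:
t=0-2: P1@Q0 runs 2, rem=13, quantum used, demote→Q1. Q0=[P2,P3] Q1=[P1] Q2=[]
t=2-4: P2@Q0 runs 2, rem=10, quantum used, demote→Q1. Q0=[P3] Q1=[P1,P2] Q2=[]
t=4-6: P3@Q0 runs 2, rem=6, quantum used, demote→Q1. Q0=[] Q1=[P1,P2,P3] Q2=[]
t=6-9: P1@Q1 runs 3, rem=10, I/O yield, promote→Q0. Q0=[P1] Q1=[P2,P3] Q2=[]
t=9-11: P1@Q0 runs 2, rem=8, quantum used, demote→Q1. Q0=[] Q1=[P2,P3,P1] Q2=[]
t=11-17: P2@Q1 runs 6, rem=4, quantum used, demote→Q2. Q0=[] Q1=[P3,P1] Q2=[P2]
t=17-23: P3@Q1 runs 6, rem=0, completes. Q0=[] Q1=[P1] Q2=[P2]
t=23-26: P1@Q1 runs 3, rem=5, I/O yield, promote→Q0. Q0=[P1] Q1=[] Q2=[P2]
t=26-28: P1@Q0 runs 2, rem=3, quantum used, demote→Q1. Q0=[] Q1=[P1] Q2=[P2]
t=28-31: P1@Q1 runs 3, rem=0, completes. Q0=[] Q1=[] Q2=[P2]
t=31-35: P2@Q2 runs 4, rem=0, completes. Q0=[] Q1=[] Q2=[]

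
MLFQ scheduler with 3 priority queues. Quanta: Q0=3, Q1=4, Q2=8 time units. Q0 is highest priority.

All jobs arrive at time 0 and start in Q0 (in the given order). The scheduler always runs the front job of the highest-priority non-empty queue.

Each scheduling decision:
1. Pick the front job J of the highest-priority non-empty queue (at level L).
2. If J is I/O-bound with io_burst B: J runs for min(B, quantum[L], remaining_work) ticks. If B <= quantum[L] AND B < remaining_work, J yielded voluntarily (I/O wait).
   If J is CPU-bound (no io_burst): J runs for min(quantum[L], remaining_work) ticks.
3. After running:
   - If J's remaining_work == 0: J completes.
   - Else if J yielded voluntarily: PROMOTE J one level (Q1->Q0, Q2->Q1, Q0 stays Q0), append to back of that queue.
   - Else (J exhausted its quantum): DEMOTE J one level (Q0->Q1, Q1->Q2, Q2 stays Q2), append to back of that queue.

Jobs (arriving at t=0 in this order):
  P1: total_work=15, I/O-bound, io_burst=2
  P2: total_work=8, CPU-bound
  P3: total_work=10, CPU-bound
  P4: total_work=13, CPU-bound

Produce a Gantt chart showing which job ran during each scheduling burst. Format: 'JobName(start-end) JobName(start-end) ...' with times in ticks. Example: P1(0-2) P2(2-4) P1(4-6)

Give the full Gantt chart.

t=0-2: P1@Q0 runs 2, rem=13, I/O yield, promote→Q0. Q0=[P2,P3,P4,P1] Q1=[] Q2=[]
t=2-5: P2@Q0 runs 3, rem=5, quantum used, demote→Q1. Q0=[P3,P4,P1] Q1=[P2] Q2=[]
t=5-8: P3@Q0 runs 3, rem=7, quantum used, demote→Q1. Q0=[P4,P1] Q1=[P2,P3] Q2=[]
t=8-11: P4@Q0 runs 3, rem=10, quantum used, demote→Q1. Q0=[P1] Q1=[P2,P3,P4] Q2=[]
t=11-13: P1@Q0 runs 2, rem=11, I/O yield, promote→Q0. Q0=[P1] Q1=[P2,P3,P4] Q2=[]
t=13-15: P1@Q0 runs 2, rem=9, I/O yield, promote→Q0. Q0=[P1] Q1=[P2,P3,P4] Q2=[]
t=15-17: P1@Q0 runs 2, rem=7, I/O yield, promote→Q0. Q0=[P1] Q1=[P2,P3,P4] Q2=[]
t=17-19: P1@Q0 runs 2, rem=5, I/O yield, promote→Q0. Q0=[P1] Q1=[P2,P3,P4] Q2=[]
t=19-21: P1@Q0 runs 2, rem=3, I/O yield, promote→Q0. Q0=[P1] Q1=[P2,P3,P4] Q2=[]
t=21-23: P1@Q0 runs 2, rem=1, I/O yield, promote→Q0. Q0=[P1] Q1=[P2,P3,P4] Q2=[]
t=23-24: P1@Q0 runs 1, rem=0, completes. Q0=[] Q1=[P2,P3,P4] Q2=[]
t=24-28: P2@Q1 runs 4, rem=1, quantum used, demote→Q2. Q0=[] Q1=[P3,P4] Q2=[P2]
t=28-32: P3@Q1 runs 4, rem=3, quantum used, demote→Q2. Q0=[] Q1=[P4] Q2=[P2,P3]
t=32-36: P4@Q1 runs 4, rem=6, quantum used, demote→Q2. Q0=[] Q1=[] Q2=[P2,P3,P4]
t=36-37: P2@Q2 runs 1, rem=0, completes. Q0=[] Q1=[] Q2=[P3,P4]
t=37-40: P3@Q2 runs 3, rem=0, completes. Q0=[] Q1=[] Q2=[P4]
t=40-46: P4@Q2 runs 6, rem=0, completes. Q0=[] Q1=[] Q2=[]

Answer: P1(0-2) P2(2-5) P3(5-8) P4(8-11) P1(11-13) P1(13-15) P1(15-17) P1(17-19) P1(19-21) P1(21-23) P1(23-24) P2(24-28) P3(28-32) P4(32-36) P2(36-37) P3(37-40) P4(40-46)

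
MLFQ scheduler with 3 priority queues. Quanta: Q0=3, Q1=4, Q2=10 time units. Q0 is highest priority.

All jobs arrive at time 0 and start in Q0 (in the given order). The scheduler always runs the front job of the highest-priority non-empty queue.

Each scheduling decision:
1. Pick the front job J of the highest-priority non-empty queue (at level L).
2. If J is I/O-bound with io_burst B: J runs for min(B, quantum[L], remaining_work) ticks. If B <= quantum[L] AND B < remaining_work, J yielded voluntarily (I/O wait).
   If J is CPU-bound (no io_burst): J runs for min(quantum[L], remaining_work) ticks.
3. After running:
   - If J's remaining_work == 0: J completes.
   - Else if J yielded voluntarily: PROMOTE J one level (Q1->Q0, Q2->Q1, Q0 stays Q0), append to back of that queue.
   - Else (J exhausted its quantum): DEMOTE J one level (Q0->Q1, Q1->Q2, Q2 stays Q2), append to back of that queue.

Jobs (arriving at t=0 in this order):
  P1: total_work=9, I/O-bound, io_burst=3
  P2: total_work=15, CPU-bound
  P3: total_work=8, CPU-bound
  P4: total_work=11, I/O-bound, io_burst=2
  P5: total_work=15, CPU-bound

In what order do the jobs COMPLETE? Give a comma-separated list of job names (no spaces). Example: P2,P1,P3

t=0-3: P1@Q0 runs 3, rem=6, I/O yield, promote→Q0. Q0=[P2,P3,P4,P5,P1] Q1=[] Q2=[]
t=3-6: P2@Q0 runs 3, rem=12, quantum used, demote→Q1. Q0=[P3,P4,P5,P1] Q1=[P2] Q2=[]
t=6-9: P3@Q0 runs 3, rem=5, quantum used, demote→Q1. Q0=[P4,P5,P1] Q1=[P2,P3] Q2=[]
t=9-11: P4@Q0 runs 2, rem=9, I/O yield, promote→Q0. Q0=[P5,P1,P4] Q1=[P2,P3] Q2=[]
t=11-14: P5@Q0 runs 3, rem=12, quantum used, demote→Q1. Q0=[P1,P4] Q1=[P2,P3,P5] Q2=[]
t=14-17: P1@Q0 runs 3, rem=3, I/O yield, promote→Q0. Q0=[P4,P1] Q1=[P2,P3,P5] Q2=[]
t=17-19: P4@Q0 runs 2, rem=7, I/O yield, promote→Q0. Q0=[P1,P4] Q1=[P2,P3,P5] Q2=[]
t=19-22: P1@Q0 runs 3, rem=0, completes. Q0=[P4] Q1=[P2,P3,P5] Q2=[]
t=22-24: P4@Q0 runs 2, rem=5, I/O yield, promote→Q0. Q0=[P4] Q1=[P2,P3,P5] Q2=[]
t=24-26: P4@Q0 runs 2, rem=3, I/O yield, promote→Q0. Q0=[P4] Q1=[P2,P3,P5] Q2=[]
t=26-28: P4@Q0 runs 2, rem=1, I/O yield, promote→Q0. Q0=[P4] Q1=[P2,P3,P5] Q2=[]
t=28-29: P4@Q0 runs 1, rem=0, completes. Q0=[] Q1=[P2,P3,P5] Q2=[]
t=29-33: P2@Q1 runs 4, rem=8, quantum used, demote→Q2. Q0=[] Q1=[P3,P5] Q2=[P2]
t=33-37: P3@Q1 runs 4, rem=1, quantum used, demote→Q2. Q0=[] Q1=[P5] Q2=[P2,P3]
t=37-41: P5@Q1 runs 4, rem=8, quantum used, demote→Q2. Q0=[] Q1=[] Q2=[P2,P3,P5]
t=41-49: P2@Q2 runs 8, rem=0, completes. Q0=[] Q1=[] Q2=[P3,P5]
t=49-50: P3@Q2 runs 1, rem=0, completes. Q0=[] Q1=[] Q2=[P5]
t=50-58: P5@Q2 runs 8, rem=0, completes. Q0=[] Q1=[] Q2=[]

Answer: P1,P4,P2,P3,P5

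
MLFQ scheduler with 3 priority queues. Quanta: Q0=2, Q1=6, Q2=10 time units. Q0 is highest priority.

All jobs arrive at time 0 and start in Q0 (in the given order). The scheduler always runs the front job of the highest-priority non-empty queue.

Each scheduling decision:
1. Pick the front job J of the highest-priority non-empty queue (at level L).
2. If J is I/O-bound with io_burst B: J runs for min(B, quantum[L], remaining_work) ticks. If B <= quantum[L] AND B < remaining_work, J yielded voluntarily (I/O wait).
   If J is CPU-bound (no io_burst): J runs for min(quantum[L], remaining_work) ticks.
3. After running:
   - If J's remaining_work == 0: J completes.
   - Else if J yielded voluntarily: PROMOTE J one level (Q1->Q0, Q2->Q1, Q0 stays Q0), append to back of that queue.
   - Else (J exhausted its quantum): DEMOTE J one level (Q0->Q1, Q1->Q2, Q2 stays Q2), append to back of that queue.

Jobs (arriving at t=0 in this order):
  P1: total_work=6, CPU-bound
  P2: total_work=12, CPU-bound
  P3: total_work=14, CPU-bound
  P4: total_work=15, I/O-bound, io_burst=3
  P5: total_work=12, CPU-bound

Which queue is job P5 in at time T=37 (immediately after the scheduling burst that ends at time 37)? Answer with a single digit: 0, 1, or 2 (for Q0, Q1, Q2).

Answer: 2

Derivation:
t=0-2: P1@Q0 runs 2, rem=4, quantum used, demote→Q1. Q0=[P2,P3,P4,P5] Q1=[P1] Q2=[]
t=2-4: P2@Q0 runs 2, rem=10, quantum used, demote→Q1. Q0=[P3,P4,P5] Q1=[P1,P2] Q2=[]
t=4-6: P3@Q0 runs 2, rem=12, quantum used, demote→Q1. Q0=[P4,P5] Q1=[P1,P2,P3] Q2=[]
t=6-8: P4@Q0 runs 2, rem=13, quantum used, demote→Q1. Q0=[P5] Q1=[P1,P2,P3,P4] Q2=[]
t=8-10: P5@Q0 runs 2, rem=10, quantum used, demote→Q1. Q0=[] Q1=[P1,P2,P3,P4,P5] Q2=[]
t=10-14: P1@Q1 runs 4, rem=0, completes. Q0=[] Q1=[P2,P3,P4,P5] Q2=[]
t=14-20: P2@Q1 runs 6, rem=4, quantum used, demote→Q2. Q0=[] Q1=[P3,P4,P5] Q2=[P2]
t=20-26: P3@Q1 runs 6, rem=6, quantum used, demote→Q2. Q0=[] Q1=[P4,P5] Q2=[P2,P3]
t=26-29: P4@Q1 runs 3, rem=10, I/O yield, promote→Q0. Q0=[P4] Q1=[P5] Q2=[P2,P3]
t=29-31: P4@Q0 runs 2, rem=8, quantum used, demote→Q1. Q0=[] Q1=[P5,P4] Q2=[P2,P3]
t=31-37: P5@Q1 runs 6, rem=4, quantum used, demote→Q2. Q0=[] Q1=[P4] Q2=[P2,P3,P5]
t=37-40: P4@Q1 runs 3, rem=5, I/O yield, promote→Q0. Q0=[P4] Q1=[] Q2=[P2,P3,P5]
t=40-42: P4@Q0 runs 2, rem=3, quantum used, demote→Q1. Q0=[] Q1=[P4] Q2=[P2,P3,P5]
t=42-45: P4@Q1 runs 3, rem=0, completes. Q0=[] Q1=[] Q2=[P2,P3,P5]
t=45-49: P2@Q2 runs 4, rem=0, completes. Q0=[] Q1=[] Q2=[P3,P5]
t=49-55: P3@Q2 runs 6, rem=0, completes. Q0=[] Q1=[] Q2=[P5]
t=55-59: P5@Q2 runs 4, rem=0, completes. Q0=[] Q1=[] Q2=[]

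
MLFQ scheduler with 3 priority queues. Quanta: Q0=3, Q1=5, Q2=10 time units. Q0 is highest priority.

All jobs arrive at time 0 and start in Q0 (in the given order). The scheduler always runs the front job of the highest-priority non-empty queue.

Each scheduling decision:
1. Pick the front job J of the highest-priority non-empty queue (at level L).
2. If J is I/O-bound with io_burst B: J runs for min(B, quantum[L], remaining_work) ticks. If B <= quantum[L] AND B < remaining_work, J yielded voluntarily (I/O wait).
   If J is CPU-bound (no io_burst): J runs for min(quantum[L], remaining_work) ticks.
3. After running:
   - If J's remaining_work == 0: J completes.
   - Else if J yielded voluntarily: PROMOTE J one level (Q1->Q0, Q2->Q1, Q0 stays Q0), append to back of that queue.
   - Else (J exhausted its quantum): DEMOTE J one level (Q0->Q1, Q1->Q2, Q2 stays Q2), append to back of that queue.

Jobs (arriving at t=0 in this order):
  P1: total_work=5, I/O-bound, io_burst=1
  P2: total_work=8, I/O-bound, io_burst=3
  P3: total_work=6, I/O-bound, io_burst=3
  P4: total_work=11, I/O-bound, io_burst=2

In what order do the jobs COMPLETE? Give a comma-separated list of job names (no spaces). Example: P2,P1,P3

Answer: P3,P2,P1,P4

Derivation:
t=0-1: P1@Q0 runs 1, rem=4, I/O yield, promote→Q0. Q0=[P2,P3,P4,P1] Q1=[] Q2=[]
t=1-4: P2@Q0 runs 3, rem=5, I/O yield, promote→Q0. Q0=[P3,P4,P1,P2] Q1=[] Q2=[]
t=4-7: P3@Q0 runs 3, rem=3, I/O yield, promote→Q0. Q0=[P4,P1,P2,P3] Q1=[] Q2=[]
t=7-9: P4@Q0 runs 2, rem=9, I/O yield, promote→Q0. Q0=[P1,P2,P3,P4] Q1=[] Q2=[]
t=9-10: P1@Q0 runs 1, rem=3, I/O yield, promote→Q0. Q0=[P2,P3,P4,P1] Q1=[] Q2=[]
t=10-13: P2@Q0 runs 3, rem=2, I/O yield, promote→Q0. Q0=[P3,P4,P1,P2] Q1=[] Q2=[]
t=13-16: P3@Q0 runs 3, rem=0, completes. Q0=[P4,P1,P2] Q1=[] Q2=[]
t=16-18: P4@Q0 runs 2, rem=7, I/O yield, promote→Q0. Q0=[P1,P2,P4] Q1=[] Q2=[]
t=18-19: P1@Q0 runs 1, rem=2, I/O yield, promote→Q0. Q0=[P2,P4,P1] Q1=[] Q2=[]
t=19-21: P2@Q0 runs 2, rem=0, completes. Q0=[P4,P1] Q1=[] Q2=[]
t=21-23: P4@Q0 runs 2, rem=5, I/O yield, promote→Q0. Q0=[P1,P4] Q1=[] Q2=[]
t=23-24: P1@Q0 runs 1, rem=1, I/O yield, promote→Q0. Q0=[P4,P1] Q1=[] Q2=[]
t=24-26: P4@Q0 runs 2, rem=3, I/O yield, promote→Q0. Q0=[P1,P4] Q1=[] Q2=[]
t=26-27: P1@Q0 runs 1, rem=0, completes. Q0=[P4] Q1=[] Q2=[]
t=27-29: P4@Q0 runs 2, rem=1, I/O yield, promote→Q0. Q0=[P4] Q1=[] Q2=[]
t=29-30: P4@Q0 runs 1, rem=0, completes. Q0=[] Q1=[] Q2=[]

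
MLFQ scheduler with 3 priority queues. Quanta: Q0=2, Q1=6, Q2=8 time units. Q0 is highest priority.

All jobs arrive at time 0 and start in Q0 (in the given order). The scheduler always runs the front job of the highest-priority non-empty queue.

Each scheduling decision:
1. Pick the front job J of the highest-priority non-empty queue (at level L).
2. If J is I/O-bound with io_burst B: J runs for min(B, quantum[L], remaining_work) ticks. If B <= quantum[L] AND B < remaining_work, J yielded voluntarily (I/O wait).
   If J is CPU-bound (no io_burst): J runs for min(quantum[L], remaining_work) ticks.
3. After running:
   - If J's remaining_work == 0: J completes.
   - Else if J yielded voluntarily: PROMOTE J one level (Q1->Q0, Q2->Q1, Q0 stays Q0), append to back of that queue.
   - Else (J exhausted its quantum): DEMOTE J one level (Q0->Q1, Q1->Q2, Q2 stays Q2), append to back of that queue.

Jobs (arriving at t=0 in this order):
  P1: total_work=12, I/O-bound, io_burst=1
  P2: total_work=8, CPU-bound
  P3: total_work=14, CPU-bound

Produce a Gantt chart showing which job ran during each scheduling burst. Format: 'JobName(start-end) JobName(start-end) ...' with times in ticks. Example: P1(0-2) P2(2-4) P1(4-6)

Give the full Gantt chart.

t=0-1: P1@Q0 runs 1, rem=11, I/O yield, promote→Q0. Q0=[P2,P3,P1] Q1=[] Q2=[]
t=1-3: P2@Q0 runs 2, rem=6, quantum used, demote→Q1. Q0=[P3,P1] Q1=[P2] Q2=[]
t=3-5: P3@Q0 runs 2, rem=12, quantum used, demote→Q1. Q0=[P1] Q1=[P2,P3] Q2=[]
t=5-6: P1@Q0 runs 1, rem=10, I/O yield, promote→Q0. Q0=[P1] Q1=[P2,P3] Q2=[]
t=6-7: P1@Q0 runs 1, rem=9, I/O yield, promote→Q0. Q0=[P1] Q1=[P2,P3] Q2=[]
t=7-8: P1@Q0 runs 1, rem=8, I/O yield, promote→Q0. Q0=[P1] Q1=[P2,P3] Q2=[]
t=8-9: P1@Q0 runs 1, rem=7, I/O yield, promote→Q0. Q0=[P1] Q1=[P2,P3] Q2=[]
t=9-10: P1@Q0 runs 1, rem=6, I/O yield, promote→Q0. Q0=[P1] Q1=[P2,P3] Q2=[]
t=10-11: P1@Q0 runs 1, rem=5, I/O yield, promote→Q0. Q0=[P1] Q1=[P2,P3] Q2=[]
t=11-12: P1@Q0 runs 1, rem=4, I/O yield, promote→Q0. Q0=[P1] Q1=[P2,P3] Q2=[]
t=12-13: P1@Q0 runs 1, rem=3, I/O yield, promote→Q0. Q0=[P1] Q1=[P2,P3] Q2=[]
t=13-14: P1@Q0 runs 1, rem=2, I/O yield, promote→Q0. Q0=[P1] Q1=[P2,P3] Q2=[]
t=14-15: P1@Q0 runs 1, rem=1, I/O yield, promote→Q0. Q0=[P1] Q1=[P2,P3] Q2=[]
t=15-16: P1@Q0 runs 1, rem=0, completes. Q0=[] Q1=[P2,P3] Q2=[]
t=16-22: P2@Q1 runs 6, rem=0, completes. Q0=[] Q1=[P3] Q2=[]
t=22-28: P3@Q1 runs 6, rem=6, quantum used, demote→Q2. Q0=[] Q1=[] Q2=[P3]
t=28-34: P3@Q2 runs 6, rem=0, completes. Q0=[] Q1=[] Q2=[]

Answer: P1(0-1) P2(1-3) P3(3-5) P1(5-6) P1(6-7) P1(7-8) P1(8-9) P1(9-10) P1(10-11) P1(11-12) P1(12-13) P1(13-14) P1(14-15) P1(15-16) P2(16-22) P3(22-28) P3(28-34)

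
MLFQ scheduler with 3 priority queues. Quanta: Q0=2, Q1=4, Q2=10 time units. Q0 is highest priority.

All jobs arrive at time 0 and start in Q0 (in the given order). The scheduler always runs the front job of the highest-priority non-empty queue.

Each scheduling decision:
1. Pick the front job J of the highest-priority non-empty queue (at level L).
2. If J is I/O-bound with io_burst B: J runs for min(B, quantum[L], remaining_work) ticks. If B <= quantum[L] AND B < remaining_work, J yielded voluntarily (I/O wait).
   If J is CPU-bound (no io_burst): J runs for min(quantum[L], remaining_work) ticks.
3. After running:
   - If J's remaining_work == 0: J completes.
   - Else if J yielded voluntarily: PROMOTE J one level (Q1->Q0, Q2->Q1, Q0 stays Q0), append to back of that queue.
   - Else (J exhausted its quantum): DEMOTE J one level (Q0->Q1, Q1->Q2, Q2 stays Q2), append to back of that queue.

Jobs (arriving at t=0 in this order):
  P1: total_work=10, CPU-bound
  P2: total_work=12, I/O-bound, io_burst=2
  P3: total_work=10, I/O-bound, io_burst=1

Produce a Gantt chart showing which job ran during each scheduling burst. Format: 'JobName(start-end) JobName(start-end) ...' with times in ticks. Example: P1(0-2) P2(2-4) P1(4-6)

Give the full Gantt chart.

t=0-2: P1@Q0 runs 2, rem=8, quantum used, demote→Q1. Q0=[P2,P3] Q1=[P1] Q2=[]
t=2-4: P2@Q0 runs 2, rem=10, I/O yield, promote→Q0. Q0=[P3,P2] Q1=[P1] Q2=[]
t=4-5: P3@Q0 runs 1, rem=9, I/O yield, promote→Q0. Q0=[P2,P3] Q1=[P1] Q2=[]
t=5-7: P2@Q0 runs 2, rem=8, I/O yield, promote→Q0. Q0=[P3,P2] Q1=[P1] Q2=[]
t=7-8: P3@Q0 runs 1, rem=8, I/O yield, promote→Q0. Q0=[P2,P3] Q1=[P1] Q2=[]
t=8-10: P2@Q0 runs 2, rem=6, I/O yield, promote→Q0. Q0=[P3,P2] Q1=[P1] Q2=[]
t=10-11: P3@Q0 runs 1, rem=7, I/O yield, promote→Q0. Q0=[P2,P3] Q1=[P1] Q2=[]
t=11-13: P2@Q0 runs 2, rem=4, I/O yield, promote→Q0. Q0=[P3,P2] Q1=[P1] Q2=[]
t=13-14: P3@Q0 runs 1, rem=6, I/O yield, promote→Q0. Q0=[P2,P3] Q1=[P1] Q2=[]
t=14-16: P2@Q0 runs 2, rem=2, I/O yield, promote→Q0. Q0=[P3,P2] Q1=[P1] Q2=[]
t=16-17: P3@Q0 runs 1, rem=5, I/O yield, promote→Q0. Q0=[P2,P3] Q1=[P1] Q2=[]
t=17-19: P2@Q0 runs 2, rem=0, completes. Q0=[P3] Q1=[P1] Q2=[]
t=19-20: P3@Q0 runs 1, rem=4, I/O yield, promote→Q0. Q0=[P3] Q1=[P1] Q2=[]
t=20-21: P3@Q0 runs 1, rem=3, I/O yield, promote→Q0. Q0=[P3] Q1=[P1] Q2=[]
t=21-22: P3@Q0 runs 1, rem=2, I/O yield, promote→Q0. Q0=[P3] Q1=[P1] Q2=[]
t=22-23: P3@Q0 runs 1, rem=1, I/O yield, promote→Q0. Q0=[P3] Q1=[P1] Q2=[]
t=23-24: P3@Q0 runs 1, rem=0, completes. Q0=[] Q1=[P1] Q2=[]
t=24-28: P1@Q1 runs 4, rem=4, quantum used, demote→Q2. Q0=[] Q1=[] Q2=[P1]
t=28-32: P1@Q2 runs 4, rem=0, completes. Q0=[] Q1=[] Q2=[]

Answer: P1(0-2) P2(2-4) P3(4-5) P2(5-7) P3(7-8) P2(8-10) P3(10-11) P2(11-13) P3(13-14) P2(14-16) P3(16-17) P2(17-19) P3(19-20) P3(20-21) P3(21-22) P3(22-23) P3(23-24) P1(24-28) P1(28-32)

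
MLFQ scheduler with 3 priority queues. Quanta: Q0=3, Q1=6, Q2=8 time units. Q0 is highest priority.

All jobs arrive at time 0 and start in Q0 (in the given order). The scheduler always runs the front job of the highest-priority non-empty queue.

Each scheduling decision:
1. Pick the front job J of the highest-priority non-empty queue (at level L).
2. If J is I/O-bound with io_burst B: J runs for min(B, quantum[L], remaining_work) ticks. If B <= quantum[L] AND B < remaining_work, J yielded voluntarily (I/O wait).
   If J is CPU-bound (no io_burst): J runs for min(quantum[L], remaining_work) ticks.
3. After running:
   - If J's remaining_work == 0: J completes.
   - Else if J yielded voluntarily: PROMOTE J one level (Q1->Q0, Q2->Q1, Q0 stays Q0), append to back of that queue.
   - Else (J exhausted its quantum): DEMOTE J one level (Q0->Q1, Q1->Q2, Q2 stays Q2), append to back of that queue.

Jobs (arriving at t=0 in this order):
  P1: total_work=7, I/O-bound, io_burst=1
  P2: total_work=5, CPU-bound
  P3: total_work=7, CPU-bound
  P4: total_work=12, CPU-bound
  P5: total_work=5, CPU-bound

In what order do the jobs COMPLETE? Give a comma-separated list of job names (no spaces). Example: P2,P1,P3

Answer: P1,P2,P3,P5,P4

Derivation:
t=0-1: P1@Q0 runs 1, rem=6, I/O yield, promote→Q0. Q0=[P2,P3,P4,P5,P1] Q1=[] Q2=[]
t=1-4: P2@Q0 runs 3, rem=2, quantum used, demote→Q1. Q0=[P3,P4,P5,P1] Q1=[P2] Q2=[]
t=4-7: P3@Q0 runs 3, rem=4, quantum used, demote→Q1. Q0=[P4,P5,P1] Q1=[P2,P3] Q2=[]
t=7-10: P4@Q0 runs 3, rem=9, quantum used, demote→Q1. Q0=[P5,P1] Q1=[P2,P3,P4] Q2=[]
t=10-13: P5@Q0 runs 3, rem=2, quantum used, demote→Q1. Q0=[P1] Q1=[P2,P3,P4,P5] Q2=[]
t=13-14: P1@Q0 runs 1, rem=5, I/O yield, promote→Q0. Q0=[P1] Q1=[P2,P3,P4,P5] Q2=[]
t=14-15: P1@Q0 runs 1, rem=4, I/O yield, promote→Q0. Q0=[P1] Q1=[P2,P3,P4,P5] Q2=[]
t=15-16: P1@Q0 runs 1, rem=3, I/O yield, promote→Q0. Q0=[P1] Q1=[P2,P3,P4,P5] Q2=[]
t=16-17: P1@Q0 runs 1, rem=2, I/O yield, promote→Q0. Q0=[P1] Q1=[P2,P3,P4,P5] Q2=[]
t=17-18: P1@Q0 runs 1, rem=1, I/O yield, promote→Q0. Q0=[P1] Q1=[P2,P3,P4,P5] Q2=[]
t=18-19: P1@Q0 runs 1, rem=0, completes. Q0=[] Q1=[P2,P3,P4,P5] Q2=[]
t=19-21: P2@Q1 runs 2, rem=0, completes. Q0=[] Q1=[P3,P4,P5] Q2=[]
t=21-25: P3@Q1 runs 4, rem=0, completes. Q0=[] Q1=[P4,P5] Q2=[]
t=25-31: P4@Q1 runs 6, rem=3, quantum used, demote→Q2. Q0=[] Q1=[P5] Q2=[P4]
t=31-33: P5@Q1 runs 2, rem=0, completes. Q0=[] Q1=[] Q2=[P4]
t=33-36: P4@Q2 runs 3, rem=0, completes. Q0=[] Q1=[] Q2=[]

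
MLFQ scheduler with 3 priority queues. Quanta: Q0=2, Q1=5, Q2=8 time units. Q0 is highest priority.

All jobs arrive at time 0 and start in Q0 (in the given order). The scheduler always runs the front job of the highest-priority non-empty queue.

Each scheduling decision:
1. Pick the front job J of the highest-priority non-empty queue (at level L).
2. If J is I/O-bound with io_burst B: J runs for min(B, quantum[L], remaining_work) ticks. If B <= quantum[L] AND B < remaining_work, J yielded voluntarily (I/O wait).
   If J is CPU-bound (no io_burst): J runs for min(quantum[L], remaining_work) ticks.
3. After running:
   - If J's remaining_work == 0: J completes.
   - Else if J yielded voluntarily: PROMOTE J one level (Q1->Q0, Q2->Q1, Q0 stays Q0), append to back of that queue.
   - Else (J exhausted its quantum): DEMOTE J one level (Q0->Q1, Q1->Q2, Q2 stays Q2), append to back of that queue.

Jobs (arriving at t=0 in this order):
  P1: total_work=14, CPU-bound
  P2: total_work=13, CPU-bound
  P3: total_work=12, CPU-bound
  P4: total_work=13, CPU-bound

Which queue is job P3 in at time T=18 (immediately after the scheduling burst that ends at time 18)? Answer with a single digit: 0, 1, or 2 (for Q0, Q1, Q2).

t=0-2: P1@Q0 runs 2, rem=12, quantum used, demote→Q1. Q0=[P2,P3,P4] Q1=[P1] Q2=[]
t=2-4: P2@Q0 runs 2, rem=11, quantum used, demote→Q1. Q0=[P3,P4] Q1=[P1,P2] Q2=[]
t=4-6: P3@Q0 runs 2, rem=10, quantum used, demote→Q1. Q0=[P4] Q1=[P1,P2,P3] Q2=[]
t=6-8: P4@Q0 runs 2, rem=11, quantum used, demote→Q1. Q0=[] Q1=[P1,P2,P3,P4] Q2=[]
t=8-13: P1@Q1 runs 5, rem=7, quantum used, demote→Q2. Q0=[] Q1=[P2,P3,P4] Q2=[P1]
t=13-18: P2@Q1 runs 5, rem=6, quantum used, demote→Q2. Q0=[] Q1=[P3,P4] Q2=[P1,P2]
t=18-23: P3@Q1 runs 5, rem=5, quantum used, demote→Q2. Q0=[] Q1=[P4] Q2=[P1,P2,P3]
t=23-28: P4@Q1 runs 5, rem=6, quantum used, demote→Q2. Q0=[] Q1=[] Q2=[P1,P2,P3,P4]
t=28-35: P1@Q2 runs 7, rem=0, completes. Q0=[] Q1=[] Q2=[P2,P3,P4]
t=35-41: P2@Q2 runs 6, rem=0, completes. Q0=[] Q1=[] Q2=[P3,P4]
t=41-46: P3@Q2 runs 5, rem=0, completes. Q0=[] Q1=[] Q2=[P4]
t=46-52: P4@Q2 runs 6, rem=0, completes. Q0=[] Q1=[] Q2=[]

Answer: 1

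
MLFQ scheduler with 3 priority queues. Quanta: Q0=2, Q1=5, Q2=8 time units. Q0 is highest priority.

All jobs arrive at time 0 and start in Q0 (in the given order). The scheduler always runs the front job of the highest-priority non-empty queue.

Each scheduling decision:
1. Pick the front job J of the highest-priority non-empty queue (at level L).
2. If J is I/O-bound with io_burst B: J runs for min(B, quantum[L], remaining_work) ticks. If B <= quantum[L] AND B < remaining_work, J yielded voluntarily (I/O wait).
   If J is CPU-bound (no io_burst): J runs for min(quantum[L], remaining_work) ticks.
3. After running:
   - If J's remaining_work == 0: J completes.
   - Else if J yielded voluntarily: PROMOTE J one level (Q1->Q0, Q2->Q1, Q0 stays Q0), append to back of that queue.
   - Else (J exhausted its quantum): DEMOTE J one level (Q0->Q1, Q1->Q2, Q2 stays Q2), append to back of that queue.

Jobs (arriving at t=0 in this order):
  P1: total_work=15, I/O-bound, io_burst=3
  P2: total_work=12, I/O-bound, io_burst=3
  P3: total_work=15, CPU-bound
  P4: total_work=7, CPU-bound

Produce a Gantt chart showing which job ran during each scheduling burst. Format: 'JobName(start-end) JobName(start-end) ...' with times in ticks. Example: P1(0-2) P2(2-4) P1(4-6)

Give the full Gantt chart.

t=0-2: P1@Q0 runs 2, rem=13, quantum used, demote→Q1. Q0=[P2,P3,P4] Q1=[P1] Q2=[]
t=2-4: P2@Q0 runs 2, rem=10, quantum used, demote→Q1. Q0=[P3,P4] Q1=[P1,P2] Q2=[]
t=4-6: P3@Q0 runs 2, rem=13, quantum used, demote→Q1. Q0=[P4] Q1=[P1,P2,P3] Q2=[]
t=6-8: P4@Q0 runs 2, rem=5, quantum used, demote→Q1. Q0=[] Q1=[P1,P2,P3,P4] Q2=[]
t=8-11: P1@Q1 runs 3, rem=10, I/O yield, promote→Q0. Q0=[P1] Q1=[P2,P3,P4] Q2=[]
t=11-13: P1@Q0 runs 2, rem=8, quantum used, demote→Q1. Q0=[] Q1=[P2,P3,P4,P1] Q2=[]
t=13-16: P2@Q1 runs 3, rem=7, I/O yield, promote→Q0. Q0=[P2] Q1=[P3,P4,P1] Q2=[]
t=16-18: P2@Q0 runs 2, rem=5, quantum used, demote→Q1. Q0=[] Q1=[P3,P4,P1,P2] Q2=[]
t=18-23: P3@Q1 runs 5, rem=8, quantum used, demote→Q2. Q0=[] Q1=[P4,P1,P2] Q2=[P3]
t=23-28: P4@Q1 runs 5, rem=0, completes. Q0=[] Q1=[P1,P2] Q2=[P3]
t=28-31: P1@Q1 runs 3, rem=5, I/O yield, promote→Q0. Q0=[P1] Q1=[P2] Q2=[P3]
t=31-33: P1@Q0 runs 2, rem=3, quantum used, demote→Q1. Q0=[] Q1=[P2,P1] Q2=[P3]
t=33-36: P2@Q1 runs 3, rem=2, I/O yield, promote→Q0. Q0=[P2] Q1=[P1] Q2=[P3]
t=36-38: P2@Q0 runs 2, rem=0, completes. Q0=[] Q1=[P1] Q2=[P3]
t=38-41: P1@Q1 runs 3, rem=0, completes. Q0=[] Q1=[] Q2=[P3]
t=41-49: P3@Q2 runs 8, rem=0, completes. Q0=[] Q1=[] Q2=[]

Answer: P1(0-2) P2(2-4) P3(4-6) P4(6-8) P1(8-11) P1(11-13) P2(13-16) P2(16-18) P3(18-23) P4(23-28) P1(28-31) P1(31-33) P2(33-36) P2(36-38) P1(38-41) P3(41-49)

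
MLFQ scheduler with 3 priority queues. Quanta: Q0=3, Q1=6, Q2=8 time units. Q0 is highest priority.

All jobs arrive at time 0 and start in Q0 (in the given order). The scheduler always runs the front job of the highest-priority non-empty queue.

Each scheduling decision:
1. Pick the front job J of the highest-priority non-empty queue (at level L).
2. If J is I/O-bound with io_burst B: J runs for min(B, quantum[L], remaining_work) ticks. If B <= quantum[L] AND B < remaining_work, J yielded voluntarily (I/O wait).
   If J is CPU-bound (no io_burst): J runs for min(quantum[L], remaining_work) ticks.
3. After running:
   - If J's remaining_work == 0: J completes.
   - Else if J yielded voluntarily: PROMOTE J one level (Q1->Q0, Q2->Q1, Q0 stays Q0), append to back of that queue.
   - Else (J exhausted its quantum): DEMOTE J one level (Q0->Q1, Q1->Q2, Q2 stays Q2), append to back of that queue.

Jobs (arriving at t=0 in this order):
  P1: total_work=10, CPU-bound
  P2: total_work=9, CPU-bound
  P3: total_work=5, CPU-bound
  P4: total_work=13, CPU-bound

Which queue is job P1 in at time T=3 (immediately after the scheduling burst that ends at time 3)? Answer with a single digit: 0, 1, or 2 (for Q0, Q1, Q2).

t=0-3: P1@Q0 runs 3, rem=7, quantum used, demote→Q1. Q0=[P2,P3,P4] Q1=[P1] Q2=[]
t=3-6: P2@Q0 runs 3, rem=6, quantum used, demote→Q1. Q0=[P3,P4] Q1=[P1,P2] Q2=[]
t=6-9: P3@Q0 runs 3, rem=2, quantum used, demote→Q1. Q0=[P4] Q1=[P1,P2,P3] Q2=[]
t=9-12: P4@Q0 runs 3, rem=10, quantum used, demote→Q1. Q0=[] Q1=[P1,P2,P3,P4] Q2=[]
t=12-18: P1@Q1 runs 6, rem=1, quantum used, demote→Q2. Q0=[] Q1=[P2,P3,P4] Q2=[P1]
t=18-24: P2@Q1 runs 6, rem=0, completes. Q0=[] Q1=[P3,P4] Q2=[P1]
t=24-26: P3@Q1 runs 2, rem=0, completes. Q0=[] Q1=[P4] Q2=[P1]
t=26-32: P4@Q1 runs 6, rem=4, quantum used, demote→Q2. Q0=[] Q1=[] Q2=[P1,P4]
t=32-33: P1@Q2 runs 1, rem=0, completes. Q0=[] Q1=[] Q2=[P4]
t=33-37: P4@Q2 runs 4, rem=0, completes. Q0=[] Q1=[] Q2=[]

Answer: 1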